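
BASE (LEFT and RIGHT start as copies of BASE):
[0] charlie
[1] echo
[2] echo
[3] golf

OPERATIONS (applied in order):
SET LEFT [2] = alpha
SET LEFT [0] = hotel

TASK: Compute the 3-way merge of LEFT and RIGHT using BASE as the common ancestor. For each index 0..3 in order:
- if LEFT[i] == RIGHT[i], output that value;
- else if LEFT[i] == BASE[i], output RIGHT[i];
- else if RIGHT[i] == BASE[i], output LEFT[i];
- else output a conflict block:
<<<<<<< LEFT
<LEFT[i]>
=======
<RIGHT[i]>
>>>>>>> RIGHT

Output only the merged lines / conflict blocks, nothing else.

Answer: hotel
echo
alpha
golf

Derivation:
Final LEFT:  [hotel, echo, alpha, golf]
Final RIGHT: [charlie, echo, echo, golf]
i=0: L=hotel, R=charlie=BASE -> take LEFT -> hotel
i=1: L=echo R=echo -> agree -> echo
i=2: L=alpha, R=echo=BASE -> take LEFT -> alpha
i=3: L=golf R=golf -> agree -> golf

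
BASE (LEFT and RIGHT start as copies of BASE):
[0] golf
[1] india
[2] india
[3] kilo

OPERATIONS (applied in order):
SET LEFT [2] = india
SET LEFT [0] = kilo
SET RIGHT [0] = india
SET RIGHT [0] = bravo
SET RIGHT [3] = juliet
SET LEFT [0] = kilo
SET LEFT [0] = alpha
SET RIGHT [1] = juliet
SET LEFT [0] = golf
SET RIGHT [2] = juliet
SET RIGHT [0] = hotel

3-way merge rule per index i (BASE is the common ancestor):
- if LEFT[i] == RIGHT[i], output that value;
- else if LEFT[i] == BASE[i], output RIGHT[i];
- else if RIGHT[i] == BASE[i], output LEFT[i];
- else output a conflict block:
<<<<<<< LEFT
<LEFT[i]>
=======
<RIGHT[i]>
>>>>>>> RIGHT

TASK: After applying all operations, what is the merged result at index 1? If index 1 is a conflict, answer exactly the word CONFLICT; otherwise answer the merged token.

Answer: juliet

Derivation:
Final LEFT:  [golf, india, india, kilo]
Final RIGHT: [hotel, juliet, juliet, juliet]
i=0: L=golf=BASE, R=hotel -> take RIGHT -> hotel
i=1: L=india=BASE, R=juliet -> take RIGHT -> juliet
i=2: L=india=BASE, R=juliet -> take RIGHT -> juliet
i=3: L=kilo=BASE, R=juliet -> take RIGHT -> juliet
Index 1 -> juliet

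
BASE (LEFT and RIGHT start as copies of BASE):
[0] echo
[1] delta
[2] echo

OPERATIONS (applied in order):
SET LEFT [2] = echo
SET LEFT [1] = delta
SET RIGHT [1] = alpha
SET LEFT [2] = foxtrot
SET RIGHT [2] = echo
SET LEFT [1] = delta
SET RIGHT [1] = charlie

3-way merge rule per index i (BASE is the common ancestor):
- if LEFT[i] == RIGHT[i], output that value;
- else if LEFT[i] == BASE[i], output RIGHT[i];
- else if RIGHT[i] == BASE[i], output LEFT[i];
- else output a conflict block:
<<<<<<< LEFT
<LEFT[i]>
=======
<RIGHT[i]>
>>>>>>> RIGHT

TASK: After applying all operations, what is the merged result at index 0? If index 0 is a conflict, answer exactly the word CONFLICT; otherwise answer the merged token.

Answer: echo

Derivation:
Final LEFT:  [echo, delta, foxtrot]
Final RIGHT: [echo, charlie, echo]
i=0: L=echo R=echo -> agree -> echo
i=1: L=delta=BASE, R=charlie -> take RIGHT -> charlie
i=2: L=foxtrot, R=echo=BASE -> take LEFT -> foxtrot
Index 0 -> echo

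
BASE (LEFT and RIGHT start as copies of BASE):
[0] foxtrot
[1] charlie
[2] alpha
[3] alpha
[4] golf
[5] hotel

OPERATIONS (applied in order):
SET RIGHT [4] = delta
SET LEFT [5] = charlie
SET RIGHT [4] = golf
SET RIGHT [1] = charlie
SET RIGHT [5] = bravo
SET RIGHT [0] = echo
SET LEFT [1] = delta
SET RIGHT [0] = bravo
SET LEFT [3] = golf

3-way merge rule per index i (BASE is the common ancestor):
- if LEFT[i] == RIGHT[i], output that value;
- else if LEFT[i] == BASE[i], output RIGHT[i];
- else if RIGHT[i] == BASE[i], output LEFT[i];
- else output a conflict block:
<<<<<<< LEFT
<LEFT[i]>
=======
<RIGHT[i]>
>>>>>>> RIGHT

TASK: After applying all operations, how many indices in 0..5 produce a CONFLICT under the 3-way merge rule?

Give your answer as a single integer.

Answer: 1

Derivation:
Final LEFT:  [foxtrot, delta, alpha, golf, golf, charlie]
Final RIGHT: [bravo, charlie, alpha, alpha, golf, bravo]
i=0: L=foxtrot=BASE, R=bravo -> take RIGHT -> bravo
i=1: L=delta, R=charlie=BASE -> take LEFT -> delta
i=2: L=alpha R=alpha -> agree -> alpha
i=3: L=golf, R=alpha=BASE -> take LEFT -> golf
i=4: L=golf R=golf -> agree -> golf
i=5: BASE=hotel L=charlie R=bravo all differ -> CONFLICT
Conflict count: 1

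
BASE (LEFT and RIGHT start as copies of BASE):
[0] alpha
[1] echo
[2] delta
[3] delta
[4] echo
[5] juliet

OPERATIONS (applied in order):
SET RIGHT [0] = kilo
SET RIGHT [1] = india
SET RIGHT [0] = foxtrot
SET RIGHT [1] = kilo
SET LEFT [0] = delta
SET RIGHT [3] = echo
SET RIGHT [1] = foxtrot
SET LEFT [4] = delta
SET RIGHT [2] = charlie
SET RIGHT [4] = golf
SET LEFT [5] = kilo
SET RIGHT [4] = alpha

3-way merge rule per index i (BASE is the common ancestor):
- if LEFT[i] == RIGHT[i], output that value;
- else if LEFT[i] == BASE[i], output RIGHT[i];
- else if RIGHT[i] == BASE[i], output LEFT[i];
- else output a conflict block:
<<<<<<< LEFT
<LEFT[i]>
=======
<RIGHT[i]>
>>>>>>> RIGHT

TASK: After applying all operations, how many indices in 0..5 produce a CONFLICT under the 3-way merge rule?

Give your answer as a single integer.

Final LEFT:  [delta, echo, delta, delta, delta, kilo]
Final RIGHT: [foxtrot, foxtrot, charlie, echo, alpha, juliet]
i=0: BASE=alpha L=delta R=foxtrot all differ -> CONFLICT
i=1: L=echo=BASE, R=foxtrot -> take RIGHT -> foxtrot
i=2: L=delta=BASE, R=charlie -> take RIGHT -> charlie
i=3: L=delta=BASE, R=echo -> take RIGHT -> echo
i=4: BASE=echo L=delta R=alpha all differ -> CONFLICT
i=5: L=kilo, R=juliet=BASE -> take LEFT -> kilo
Conflict count: 2

Answer: 2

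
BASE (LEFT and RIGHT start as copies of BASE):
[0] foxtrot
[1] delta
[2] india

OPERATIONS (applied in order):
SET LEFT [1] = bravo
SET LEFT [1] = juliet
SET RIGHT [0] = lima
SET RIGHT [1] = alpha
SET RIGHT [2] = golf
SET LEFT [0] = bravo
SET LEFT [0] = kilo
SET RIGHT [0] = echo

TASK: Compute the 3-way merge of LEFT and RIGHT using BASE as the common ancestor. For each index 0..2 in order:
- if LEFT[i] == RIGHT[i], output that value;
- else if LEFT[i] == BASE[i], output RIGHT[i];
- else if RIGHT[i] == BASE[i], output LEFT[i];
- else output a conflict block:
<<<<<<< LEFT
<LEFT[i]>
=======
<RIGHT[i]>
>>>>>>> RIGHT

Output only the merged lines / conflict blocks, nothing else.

Final LEFT:  [kilo, juliet, india]
Final RIGHT: [echo, alpha, golf]
i=0: BASE=foxtrot L=kilo R=echo all differ -> CONFLICT
i=1: BASE=delta L=juliet R=alpha all differ -> CONFLICT
i=2: L=india=BASE, R=golf -> take RIGHT -> golf

Answer: <<<<<<< LEFT
kilo
=======
echo
>>>>>>> RIGHT
<<<<<<< LEFT
juliet
=======
alpha
>>>>>>> RIGHT
golf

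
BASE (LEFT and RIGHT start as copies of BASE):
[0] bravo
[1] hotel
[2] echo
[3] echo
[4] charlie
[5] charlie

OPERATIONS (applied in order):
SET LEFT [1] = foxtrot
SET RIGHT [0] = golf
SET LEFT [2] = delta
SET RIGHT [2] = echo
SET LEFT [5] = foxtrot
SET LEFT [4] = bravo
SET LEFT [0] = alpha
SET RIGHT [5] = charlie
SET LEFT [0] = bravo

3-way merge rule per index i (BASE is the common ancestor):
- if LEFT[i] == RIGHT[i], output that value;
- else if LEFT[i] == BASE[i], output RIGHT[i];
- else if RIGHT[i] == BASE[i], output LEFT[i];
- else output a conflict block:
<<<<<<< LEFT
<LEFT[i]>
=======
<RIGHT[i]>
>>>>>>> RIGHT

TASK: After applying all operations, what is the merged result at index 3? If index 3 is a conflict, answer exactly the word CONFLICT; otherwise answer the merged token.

Answer: echo

Derivation:
Final LEFT:  [bravo, foxtrot, delta, echo, bravo, foxtrot]
Final RIGHT: [golf, hotel, echo, echo, charlie, charlie]
i=0: L=bravo=BASE, R=golf -> take RIGHT -> golf
i=1: L=foxtrot, R=hotel=BASE -> take LEFT -> foxtrot
i=2: L=delta, R=echo=BASE -> take LEFT -> delta
i=3: L=echo R=echo -> agree -> echo
i=4: L=bravo, R=charlie=BASE -> take LEFT -> bravo
i=5: L=foxtrot, R=charlie=BASE -> take LEFT -> foxtrot
Index 3 -> echo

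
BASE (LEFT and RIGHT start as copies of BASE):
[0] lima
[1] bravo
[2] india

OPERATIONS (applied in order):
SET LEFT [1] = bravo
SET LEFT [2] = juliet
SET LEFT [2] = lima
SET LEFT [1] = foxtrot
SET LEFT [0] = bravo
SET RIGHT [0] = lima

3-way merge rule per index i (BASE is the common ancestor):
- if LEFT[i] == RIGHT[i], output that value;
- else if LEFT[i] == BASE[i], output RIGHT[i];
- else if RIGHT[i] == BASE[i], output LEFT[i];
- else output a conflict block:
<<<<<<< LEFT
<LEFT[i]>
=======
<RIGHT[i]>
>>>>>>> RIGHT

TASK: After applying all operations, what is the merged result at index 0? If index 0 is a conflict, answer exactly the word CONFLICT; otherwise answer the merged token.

Final LEFT:  [bravo, foxtrot, lima]
Final RIGHT: [lima, bravo, india]
i=0: L=bravo, R=lima=BASE -> take LEFT -> bravo
i=1: L=foxtrot, R=bravo=BASE -> take LEFT -> foxtrot
i=2: L=lima, R=india=BASE -> take LEFT -> lima
Index 0 -> bravo

Answer: bravo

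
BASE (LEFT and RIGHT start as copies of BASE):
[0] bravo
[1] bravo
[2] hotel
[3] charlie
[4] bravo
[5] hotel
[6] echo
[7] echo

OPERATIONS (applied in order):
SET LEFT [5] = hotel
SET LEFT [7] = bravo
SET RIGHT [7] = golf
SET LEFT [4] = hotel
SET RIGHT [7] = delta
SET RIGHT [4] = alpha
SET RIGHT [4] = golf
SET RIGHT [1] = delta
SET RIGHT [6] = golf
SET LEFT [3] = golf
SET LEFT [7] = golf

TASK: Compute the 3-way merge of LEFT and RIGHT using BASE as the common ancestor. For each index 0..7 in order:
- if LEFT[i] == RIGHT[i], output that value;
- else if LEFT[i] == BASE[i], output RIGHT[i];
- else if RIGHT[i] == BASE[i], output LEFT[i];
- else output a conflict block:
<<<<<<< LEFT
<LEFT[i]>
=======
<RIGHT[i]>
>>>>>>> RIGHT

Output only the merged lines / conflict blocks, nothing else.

Answer: bravo
delta
hotel
golf
<<<<<<< LEFT
hotel
=======
golf
>>>>>>> RIGHT
hotel
golf
<<<<<<< LEFT
golf
=======
delta
>>>>>>> RIGHT

Derivation:
Final LEFT:  [bravo, bravo, hotel, golf, hotel, hotel, echo, golf]
Final RIGHT: [bravo, delta, hotel, charlie, golf, hotel, golf, delta]
i=0: L=bravo R=bravo -> agree -> bravo
i=1: L=bravo=BASE, R=delta -> take RIGHT -> delta
i=2: L=hotel R=hotel -> agree -> hotel
i=3: L=golf, R=charlie=BASE -> take LEFT -> golf
i=4: BASE=bravo L=hotel R=golf all differ -> CONFLICT
i=5: L=hotel R=hotel -> agree -> hotel
i=6: L=echo=BASE, R=golf -> take RIGHT -> golf
i=7: BASE=echo L=golf R=delta all differ -> CONFLICT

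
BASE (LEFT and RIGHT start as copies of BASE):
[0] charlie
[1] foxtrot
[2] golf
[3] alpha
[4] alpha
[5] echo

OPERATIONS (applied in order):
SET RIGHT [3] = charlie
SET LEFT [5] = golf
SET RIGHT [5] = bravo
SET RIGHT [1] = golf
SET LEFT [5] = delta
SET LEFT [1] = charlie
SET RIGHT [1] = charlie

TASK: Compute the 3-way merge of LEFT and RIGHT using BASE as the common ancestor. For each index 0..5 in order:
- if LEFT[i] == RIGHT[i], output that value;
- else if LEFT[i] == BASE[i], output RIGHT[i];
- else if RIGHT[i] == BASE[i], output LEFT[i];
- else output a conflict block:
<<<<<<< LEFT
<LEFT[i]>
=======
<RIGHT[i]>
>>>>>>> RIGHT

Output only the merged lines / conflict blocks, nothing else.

Answer: charlie
charlie
golf
charlie
alpha
<<<<<<< LEFT
delta
=======
bravo
>>>>>>> RIGHT

Derivation:
Final LEFT:  [charlie, charlie, golf, alpha, alpha, delta]
Final RIGHT: [charlie, charlie, golf, charlie, alpha, bravo]
i=0: L=charlie R=charlie -> agree -> charlie
i=1: L=charlie R=charlie -> agree -> charlie
i=2: L=golf R=golf -> agree -> golf
i=3: L=alpha=BASE, R=charlie -> take RIGHT -> charlie
i=4: L=alpha R=alpha -> agree -> alpha
i=5: BASE=echo L=delta R=bravo all differ -> CONFLICT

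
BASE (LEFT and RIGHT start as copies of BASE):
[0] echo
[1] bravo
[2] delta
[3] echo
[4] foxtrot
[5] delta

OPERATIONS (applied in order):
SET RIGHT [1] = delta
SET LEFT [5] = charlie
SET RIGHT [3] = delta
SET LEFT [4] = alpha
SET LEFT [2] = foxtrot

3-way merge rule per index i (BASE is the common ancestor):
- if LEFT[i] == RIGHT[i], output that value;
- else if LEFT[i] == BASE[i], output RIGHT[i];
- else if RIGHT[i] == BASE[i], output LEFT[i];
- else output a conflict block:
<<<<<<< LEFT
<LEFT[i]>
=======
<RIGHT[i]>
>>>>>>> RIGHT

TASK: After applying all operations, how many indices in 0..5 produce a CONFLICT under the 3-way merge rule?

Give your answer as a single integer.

Final LEFT:  [echo, bravo, foxtrot, echo, alpha, charlie]
Final RIGHT: [echo, delta, delta, delta, foxtrot, delta]
i=0: L=echo R=echo -> agree -> echo
i=1: L=bravo=BASE, R=delta -> take RIGHT -> delta
i=2: L=foxtrot, R=delta=BASE -> take LEFT -> foxtrot
i=3: L=echo=BASE, R=delta -> take RIGHT -> delta
i=4: L=alpha, R=foxtrot=BASE -> take LEFT -> alpha
i=5: L=charlie, R=delta=BASE -> take LEFT -> charlie
Conflict count: 0

Answer: 0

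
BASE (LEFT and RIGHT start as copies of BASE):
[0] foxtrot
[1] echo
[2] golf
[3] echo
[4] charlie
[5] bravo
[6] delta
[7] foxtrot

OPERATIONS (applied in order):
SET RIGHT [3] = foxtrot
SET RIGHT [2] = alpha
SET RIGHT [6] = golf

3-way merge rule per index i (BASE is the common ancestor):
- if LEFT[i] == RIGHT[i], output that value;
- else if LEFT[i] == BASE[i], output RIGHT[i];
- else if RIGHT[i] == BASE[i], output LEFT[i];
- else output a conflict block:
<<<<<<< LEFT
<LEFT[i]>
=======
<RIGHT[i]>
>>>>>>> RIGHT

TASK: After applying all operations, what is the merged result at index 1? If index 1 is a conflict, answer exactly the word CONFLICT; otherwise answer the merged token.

Answer: echo

Derivation:
Final LEFT:  [foxtrot, echo, golf, echo, charlie, bravo, delta, foxtrot]
Final RIGHT: [foxtrot, echo, alpha, foxtrot, charlie, bravo, golf, foxtrot]
i=0: L=foxtrot R=foxtrot -> agree -> foxtrot
i=1: L=echo R=echo -> agree -> echo
i=2: L=golf=BASE, R=alpha -> take RIGHT -> alpha
i=3: L=echo=BASE, R=foxtrot -> take RIGHT -> foxtrot
i=4: L=charlie R=charlie -> agree -> charlie
i=5: L=bravo R=bravo -> agree -> bravo
i=6: L=delta=BASE, R=golf -> take RIGHT -> golf
i=7: L=foxtrot R=foxtrot -> agree -> foxtrot
Index 1 -> echo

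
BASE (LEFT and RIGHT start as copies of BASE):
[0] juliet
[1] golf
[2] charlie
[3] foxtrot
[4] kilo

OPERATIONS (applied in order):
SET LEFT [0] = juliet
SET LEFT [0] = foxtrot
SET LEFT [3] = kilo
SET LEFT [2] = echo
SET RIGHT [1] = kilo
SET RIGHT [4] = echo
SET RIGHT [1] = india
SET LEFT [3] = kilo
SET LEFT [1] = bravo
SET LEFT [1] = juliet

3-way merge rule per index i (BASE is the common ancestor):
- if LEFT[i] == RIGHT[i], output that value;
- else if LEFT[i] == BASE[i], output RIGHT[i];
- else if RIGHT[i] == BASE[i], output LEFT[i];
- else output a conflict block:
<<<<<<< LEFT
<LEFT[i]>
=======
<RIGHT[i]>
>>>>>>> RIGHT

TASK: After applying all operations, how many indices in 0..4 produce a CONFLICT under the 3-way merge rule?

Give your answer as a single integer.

Answer: 1

Derivation:
Final LEFT:  [foxtrot, juliet, echo, kilo, kilo]
Final RIGHT: [juliet, india, charlie, foxtrot, echo]
i=0: L=foxtrot, R=juliet=BASE -> take LEFT -> foxtrot
i=1: BASE=golf L=juliet R=india all differ -> CONFLICT
i=2: L=echo, R=charlie=BASE -> take LEFT -> echo
i=3: L=kilo, R=foxtrot=BASE -> take LEFT -> kilo
i=4: L=kilo=BASE, R=echo -> take RIGHT -> echo
Conflict count: 1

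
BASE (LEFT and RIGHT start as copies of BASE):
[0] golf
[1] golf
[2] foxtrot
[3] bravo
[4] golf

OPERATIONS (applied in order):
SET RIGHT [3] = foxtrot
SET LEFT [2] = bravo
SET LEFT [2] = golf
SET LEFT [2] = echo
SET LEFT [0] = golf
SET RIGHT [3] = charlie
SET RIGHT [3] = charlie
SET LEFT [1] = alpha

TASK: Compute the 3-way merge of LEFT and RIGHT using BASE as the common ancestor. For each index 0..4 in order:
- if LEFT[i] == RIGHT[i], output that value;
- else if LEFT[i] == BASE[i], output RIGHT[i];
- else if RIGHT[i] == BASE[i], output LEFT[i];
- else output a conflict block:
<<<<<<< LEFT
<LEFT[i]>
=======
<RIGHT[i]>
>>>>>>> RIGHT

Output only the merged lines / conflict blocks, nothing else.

Final LEFT:  [golf, alpha, echo, bravo, golf]
Final RIGHT: [golf, golf, foxtrot, charlie, golf]
i=0: L=golf R=golf -> agree -> golf
i=1: L=alpha, R=golf=BASE -> take LEFT -> alpha
i=2: L=echo, R=foxtrot=BASE -> take LEFT -> echo
i=3: L=bravo=BASE, R=charlie -> take RIGHT -> charlie
i=4: L=golf R=golf -> agree -> golf

Answer: golf
alpha
echo
charlie
golf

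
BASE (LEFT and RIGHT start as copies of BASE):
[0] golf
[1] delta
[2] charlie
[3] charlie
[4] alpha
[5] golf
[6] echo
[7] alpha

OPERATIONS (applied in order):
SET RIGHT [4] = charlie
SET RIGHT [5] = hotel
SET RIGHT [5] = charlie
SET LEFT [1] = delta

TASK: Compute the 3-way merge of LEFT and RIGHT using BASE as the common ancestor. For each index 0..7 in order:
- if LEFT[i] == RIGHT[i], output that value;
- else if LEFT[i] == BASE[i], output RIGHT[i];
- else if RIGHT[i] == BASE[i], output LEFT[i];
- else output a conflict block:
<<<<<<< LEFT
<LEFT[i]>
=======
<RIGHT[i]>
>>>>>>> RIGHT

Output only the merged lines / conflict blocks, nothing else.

Answer: golf
delta
charlie
charlie
charlie
charlie
echo
alpha

Derivation:
Final LEFT:  [golf, delta, charlie, charlie, alpha, golf, echo, alpha]
Final RIGHT: [golf, delta, charlie, charlie, charlie, charlie, echo, alpha]
i=0: L=golf R=golf -> agree -> golf
i=1: L=delta R=delta -> agree -> delta
i=2: L=charlie R=charlie -> agree -> charlie
i=3: L=charlie R=charlie -> agree -> charlie
i=4: L=alpha=BASE, R=charlie -> take RIGHT -> charlie
i=5: L=golf=BASE, R=charlie -> take RIGHT -> charlie
i=6: L=echo R=echo -> agree -> echo
i=7: L=alpha R=alpha -> agree -> alpha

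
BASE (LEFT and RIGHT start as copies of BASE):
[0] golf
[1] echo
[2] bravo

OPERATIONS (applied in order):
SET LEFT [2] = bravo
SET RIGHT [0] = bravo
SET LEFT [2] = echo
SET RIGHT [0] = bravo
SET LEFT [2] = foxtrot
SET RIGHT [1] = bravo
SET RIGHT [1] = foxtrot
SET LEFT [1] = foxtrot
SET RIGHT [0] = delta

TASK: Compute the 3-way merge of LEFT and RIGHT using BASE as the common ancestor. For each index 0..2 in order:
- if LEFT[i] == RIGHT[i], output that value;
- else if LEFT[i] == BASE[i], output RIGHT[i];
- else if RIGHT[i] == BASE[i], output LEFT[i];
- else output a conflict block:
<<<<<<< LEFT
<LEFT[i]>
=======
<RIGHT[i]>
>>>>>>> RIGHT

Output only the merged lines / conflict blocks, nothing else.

Answer: delta
foxtrot
foxtrot

Derivation:
Final LEFT:  [golf, foxtrot, foxtrot]
Final RIGHT: [delta, foxtrot, bravo]
i=0: L=golf=BASE, R=delta -> take RIGHT -> delta
i=1: L=foxtrot R=foxtrot -> agree -> foxtrot
i=2: L=foxtrot, R=bravo=BASE -> take LEFT -> foxtrot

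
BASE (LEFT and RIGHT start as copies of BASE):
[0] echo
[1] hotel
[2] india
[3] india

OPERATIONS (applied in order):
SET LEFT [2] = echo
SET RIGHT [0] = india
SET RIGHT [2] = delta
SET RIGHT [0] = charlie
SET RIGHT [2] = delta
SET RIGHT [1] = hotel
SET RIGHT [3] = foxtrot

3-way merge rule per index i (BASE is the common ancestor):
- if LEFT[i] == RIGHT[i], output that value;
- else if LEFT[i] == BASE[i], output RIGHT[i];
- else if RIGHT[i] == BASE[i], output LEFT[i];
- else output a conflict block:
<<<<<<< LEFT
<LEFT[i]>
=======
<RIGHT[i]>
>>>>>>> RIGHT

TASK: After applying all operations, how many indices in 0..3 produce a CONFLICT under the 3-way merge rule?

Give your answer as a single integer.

Answer: 1

Derivation:
Final LEFT:  [echo, hotel, echo, india]
Final RIGHT: [charlie, hotel, delta, foxtrot]
i=0: L=echo=BASE, R=charlie -> take RIGHT -> charlie
i=1: L=hotel R=hotel -> agree -> hotel
i=2: BASE=india L=echo R=delta all differ -> CONFLICT
i=3: L=india=BASE, R=foxtrot -> take RIGHT -> foxtrot
Conflict count: 1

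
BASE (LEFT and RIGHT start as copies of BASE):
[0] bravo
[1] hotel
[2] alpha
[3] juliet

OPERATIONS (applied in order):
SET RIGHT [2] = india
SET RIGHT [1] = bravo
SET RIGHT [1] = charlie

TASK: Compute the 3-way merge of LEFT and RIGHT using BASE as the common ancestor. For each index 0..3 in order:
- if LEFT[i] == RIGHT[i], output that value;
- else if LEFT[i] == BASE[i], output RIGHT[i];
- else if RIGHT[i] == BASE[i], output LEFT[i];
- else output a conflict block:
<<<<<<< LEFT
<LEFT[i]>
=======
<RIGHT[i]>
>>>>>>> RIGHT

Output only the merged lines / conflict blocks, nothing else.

Final LEFT:  [bravo, hotel, alpha, juliet]
Final RIGHT: [bravo, charlie, india, juliet]
i=0: L=bravo R=bravo -> agree -> bravo
i=1: L=hotel=BASE, R=charlie -> take RIGHT -> charlie
i=2: L=alpha=BASE, R=india -> take RIGHT -> india
i=3: L=juliet R=juliet -> agree -> juliet

Answer: bravo
charlie
india
juliet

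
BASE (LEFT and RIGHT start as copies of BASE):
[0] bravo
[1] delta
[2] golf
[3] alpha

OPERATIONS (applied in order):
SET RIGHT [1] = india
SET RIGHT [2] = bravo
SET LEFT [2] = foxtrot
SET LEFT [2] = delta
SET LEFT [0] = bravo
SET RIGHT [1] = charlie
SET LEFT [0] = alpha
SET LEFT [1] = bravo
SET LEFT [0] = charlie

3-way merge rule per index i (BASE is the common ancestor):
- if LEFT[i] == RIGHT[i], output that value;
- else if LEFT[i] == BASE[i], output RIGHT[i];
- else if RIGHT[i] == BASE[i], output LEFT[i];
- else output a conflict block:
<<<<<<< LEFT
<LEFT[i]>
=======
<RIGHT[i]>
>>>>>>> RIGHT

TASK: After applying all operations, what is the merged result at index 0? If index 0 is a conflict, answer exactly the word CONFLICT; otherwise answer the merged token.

Answer: charlie

Derivation:
Final LEFT:  [charlie, bravo, delta, alpha]
Final RIGHT: [bravo, charlie, bravo, alpha]
i=0: L=charlie, R=bravo=BASE -> take LEFT -> charlie
i=1: BASE=delta L=bravo R=charlie all differ -> CONFLICT
i=2: BASE=golf L=delta R=bravo all differ -> CONFLICT
i=3: L=alpha R=alpha -> agree -> alpha
Index 0 -> charlie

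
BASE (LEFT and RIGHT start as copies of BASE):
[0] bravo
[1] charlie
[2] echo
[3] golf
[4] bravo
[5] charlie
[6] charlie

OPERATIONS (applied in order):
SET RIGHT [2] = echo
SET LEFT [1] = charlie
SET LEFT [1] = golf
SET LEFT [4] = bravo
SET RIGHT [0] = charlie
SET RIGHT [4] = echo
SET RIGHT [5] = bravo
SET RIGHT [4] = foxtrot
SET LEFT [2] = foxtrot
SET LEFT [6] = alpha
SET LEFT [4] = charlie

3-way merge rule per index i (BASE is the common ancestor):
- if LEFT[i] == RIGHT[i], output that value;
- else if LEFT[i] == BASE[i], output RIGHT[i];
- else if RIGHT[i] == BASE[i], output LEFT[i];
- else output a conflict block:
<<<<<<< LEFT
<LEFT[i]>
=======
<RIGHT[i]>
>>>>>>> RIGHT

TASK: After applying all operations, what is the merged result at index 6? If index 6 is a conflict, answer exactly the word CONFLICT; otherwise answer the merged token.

Final LEFT:  [bravo, golf, foxtrot, golf, charlie, charlie, alpha]
Final RIGHT: [charlie, charlie, echo, golf, foxtrot, bravo, charlie]
i=0: L=bravo=BASE, R=charlie -> take RIGHT -> charlie
i=1: L=golf, R=charlie=BASE -> take LEFT -> golf
i=2: L=foxtrot, R=echo=BASE -> take LEFT -> foxtrot
i=3: L=golf R=golf -> agree -> golf
i=4: BASE=bravo L=charlie R=foxtrot all differ -> CONFLICT
i=5: L=charlie=BASE, R=bravo -> take RIGHT -> bravo
i=6: L=alpha, R=charlie=BASE -> take LEFT -> alpha
Index 6 -> alpha

Answer: alpha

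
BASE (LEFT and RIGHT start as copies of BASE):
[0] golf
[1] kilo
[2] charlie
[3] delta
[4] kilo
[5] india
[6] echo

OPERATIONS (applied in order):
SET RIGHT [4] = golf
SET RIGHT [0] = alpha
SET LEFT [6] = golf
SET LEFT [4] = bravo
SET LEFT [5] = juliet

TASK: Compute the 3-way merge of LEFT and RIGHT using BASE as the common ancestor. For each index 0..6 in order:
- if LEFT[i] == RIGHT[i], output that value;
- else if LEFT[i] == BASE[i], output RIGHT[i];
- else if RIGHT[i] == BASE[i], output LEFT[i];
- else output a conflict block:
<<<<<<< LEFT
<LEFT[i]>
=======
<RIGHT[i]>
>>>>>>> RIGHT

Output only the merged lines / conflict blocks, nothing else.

Final LEFT:  [golf, kilo, charlie, delta, bravo, juliet, golf]
Final RIGHT: [alpha, kilo, charlie, delta, golf, india, echo]
i=0: L=golf=BASE, R=alpha -> take RIGHT -> alpha
i=1: L=kilo R=kilo -> agree -> kilo
i=2: L=charlie R=charlie -> agree -> charlie
i=3: L=delta R=delta -> agree -> delta
i=4: BASE=kilo L=bravo R=golf all differ -> CONFLICT
i=5: L=juliet, R=india=BASE -> take LEFT -> juliet
i=6: L=golf, R=echo=BASE -> take LEFT -> golf

Answer: alpha
kilo
charlie
delta
<<<<<<< LEFT
bravo
=======
golf
>>>>>>> RIGHT
juliet
golf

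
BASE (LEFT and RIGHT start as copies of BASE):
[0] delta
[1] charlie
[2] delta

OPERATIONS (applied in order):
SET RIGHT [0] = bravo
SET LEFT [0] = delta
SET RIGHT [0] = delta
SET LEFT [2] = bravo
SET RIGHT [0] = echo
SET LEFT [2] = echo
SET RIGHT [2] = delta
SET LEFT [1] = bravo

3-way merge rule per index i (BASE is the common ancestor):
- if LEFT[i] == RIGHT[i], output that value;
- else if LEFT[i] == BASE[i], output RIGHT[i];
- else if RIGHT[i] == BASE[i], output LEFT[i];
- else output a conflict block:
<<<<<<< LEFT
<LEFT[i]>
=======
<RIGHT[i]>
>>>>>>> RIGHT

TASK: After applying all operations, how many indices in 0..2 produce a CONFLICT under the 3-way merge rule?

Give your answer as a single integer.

Answer: 0

Derivation:
Final LEFT:  [delta, bravo, echo]
Final RIGHT: [echo, charlie, delta]
i=0: L=delta=BASE, R=echo -> take RIGHT -> echo
i=1: L=bravo, R=charlie=BASE -> take LEFT -> bravo
i=2: L=echo, R=delta=BASE -> take LEFT -> echo
Conflict count: 0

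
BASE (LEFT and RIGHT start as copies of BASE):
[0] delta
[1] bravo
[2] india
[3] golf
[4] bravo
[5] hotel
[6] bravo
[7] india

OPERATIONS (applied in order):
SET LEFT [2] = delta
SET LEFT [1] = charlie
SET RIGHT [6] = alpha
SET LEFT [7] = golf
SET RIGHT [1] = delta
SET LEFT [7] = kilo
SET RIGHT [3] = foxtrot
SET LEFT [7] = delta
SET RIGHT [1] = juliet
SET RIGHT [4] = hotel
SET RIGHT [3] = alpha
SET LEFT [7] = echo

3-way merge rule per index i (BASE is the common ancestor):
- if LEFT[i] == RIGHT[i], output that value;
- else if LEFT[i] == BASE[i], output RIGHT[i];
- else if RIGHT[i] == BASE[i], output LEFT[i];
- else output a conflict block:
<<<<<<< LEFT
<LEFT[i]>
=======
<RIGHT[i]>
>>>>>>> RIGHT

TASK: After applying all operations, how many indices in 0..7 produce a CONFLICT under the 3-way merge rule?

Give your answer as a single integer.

Final LEFT:  [delta, charlie, delta, golf, bravo, hotel, bravo, echo]
Final RIGHT: [delta, juliet, india, alpha, hotel, hotel, alpha, india]
i=0: L=delta R=delta -> agree -> delta
i=1: BASE=bravo L=charlie R=juliet all differ -> CONFLICT
i=2: L=delta, R=india=BASE -> take LEFT -> delta
i=3: L=golf=BASE, R=alpha -> take RIGHT -> alpha
i=4: L=bravo=BASE, R=hotel -> take RIGHT -> hotel
i=5: L=hotel R=hotel -> agree -> hotel
i=6: L=bravo=BASE, R=alpha -> take RIGHT -> alpha
i=7: L=echo, R=india=BASE -> take LEFT -> echo
Conflict count: 1

Answer: 1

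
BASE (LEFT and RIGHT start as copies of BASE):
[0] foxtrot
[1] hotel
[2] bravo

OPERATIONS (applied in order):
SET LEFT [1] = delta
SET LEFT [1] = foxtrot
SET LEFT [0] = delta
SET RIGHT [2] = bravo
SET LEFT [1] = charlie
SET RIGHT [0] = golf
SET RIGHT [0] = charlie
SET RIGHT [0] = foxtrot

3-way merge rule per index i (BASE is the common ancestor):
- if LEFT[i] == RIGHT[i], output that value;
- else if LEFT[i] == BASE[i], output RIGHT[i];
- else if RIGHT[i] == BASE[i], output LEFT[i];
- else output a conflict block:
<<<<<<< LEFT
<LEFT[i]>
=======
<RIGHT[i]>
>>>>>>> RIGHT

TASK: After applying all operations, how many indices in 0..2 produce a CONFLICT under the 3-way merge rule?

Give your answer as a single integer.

Final LEFT:  [delta, charlie, bravo]
Final RIGHT: [foxtrot, hotel, bravo]
i=0: L=delta, R=foxtrot=BASE -> take LEFT -> delta
i=1: L=charlie, R=hotel=BASE -> take LEFT -> charlie
i=2: L=bravo R=bravo -> agree -> bravo
Conflict count: 0

Answer: 0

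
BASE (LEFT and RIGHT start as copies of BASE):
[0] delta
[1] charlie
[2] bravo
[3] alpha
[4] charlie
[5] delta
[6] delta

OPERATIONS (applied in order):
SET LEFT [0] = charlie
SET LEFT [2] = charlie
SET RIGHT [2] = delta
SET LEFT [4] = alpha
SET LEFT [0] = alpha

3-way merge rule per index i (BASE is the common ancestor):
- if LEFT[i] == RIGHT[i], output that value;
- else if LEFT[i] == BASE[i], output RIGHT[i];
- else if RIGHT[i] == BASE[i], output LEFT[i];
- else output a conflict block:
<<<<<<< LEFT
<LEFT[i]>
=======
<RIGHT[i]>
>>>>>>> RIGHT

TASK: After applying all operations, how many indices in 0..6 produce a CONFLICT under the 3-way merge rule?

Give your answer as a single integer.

Answer: 1

Derivation:
Final LEFT:  [alpha, charlie, charlie, alpha, alpha, delta, delta]
Final RIGHT: [delta, charlie, delta, alpha, charlie, delta, delta]
i=0: L=alpha, R=delta=BASE -> take LEFT -> alpha
i=1: L=charlie R=charlie -> agree -> charlie
i=2: BASE=bravo L=charlie R=delta all differ -> CONFLICT
i=3: L=alpha R=alpha -> agree -> alpha
i=4: L=alpha, R=charlie=BASE -> take LEFT -> alpha
i=5: L=delta R=delta -> agree -> delta
i=6: L=delta R=delta -> agree -> delta
Conflict count: 1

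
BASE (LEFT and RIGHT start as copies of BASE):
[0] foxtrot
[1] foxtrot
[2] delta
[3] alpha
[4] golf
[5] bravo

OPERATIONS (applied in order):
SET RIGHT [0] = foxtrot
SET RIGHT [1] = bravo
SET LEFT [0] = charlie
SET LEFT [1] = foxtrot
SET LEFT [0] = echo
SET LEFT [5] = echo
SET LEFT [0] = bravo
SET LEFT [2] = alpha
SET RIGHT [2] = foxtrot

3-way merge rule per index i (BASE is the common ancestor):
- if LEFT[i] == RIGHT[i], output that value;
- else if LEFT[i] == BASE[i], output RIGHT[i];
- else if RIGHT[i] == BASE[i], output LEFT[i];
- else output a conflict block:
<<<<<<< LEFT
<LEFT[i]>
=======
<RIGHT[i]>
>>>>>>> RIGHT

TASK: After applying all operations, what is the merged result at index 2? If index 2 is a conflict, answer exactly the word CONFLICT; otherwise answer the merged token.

Final LEFT:  [bravo, foxtrot, alpha, alpha, golf, echo]
Final RIGHT: [foxtrot, bravo, foxtrot, alpha, golf, bravo]
i=0: L=bravo, R=foxtrot=BASE -> take LEFT -> bravo
i=1: L=foxtrot=BASE, R=bravo -> take RIGHT -> bravo
i=2: BASE=delta L=alpha R=foxtrot all differ -> CONFLICT
i=3: L=alpha R=alpha -> agree -> alpha
i=4: L=golf R=golf -> agree -> golf
i=5: L=echo, R=bravo=BASE -> take LEFT -> echo
Index 2 -> CONFLICT

Answer: CONFLICT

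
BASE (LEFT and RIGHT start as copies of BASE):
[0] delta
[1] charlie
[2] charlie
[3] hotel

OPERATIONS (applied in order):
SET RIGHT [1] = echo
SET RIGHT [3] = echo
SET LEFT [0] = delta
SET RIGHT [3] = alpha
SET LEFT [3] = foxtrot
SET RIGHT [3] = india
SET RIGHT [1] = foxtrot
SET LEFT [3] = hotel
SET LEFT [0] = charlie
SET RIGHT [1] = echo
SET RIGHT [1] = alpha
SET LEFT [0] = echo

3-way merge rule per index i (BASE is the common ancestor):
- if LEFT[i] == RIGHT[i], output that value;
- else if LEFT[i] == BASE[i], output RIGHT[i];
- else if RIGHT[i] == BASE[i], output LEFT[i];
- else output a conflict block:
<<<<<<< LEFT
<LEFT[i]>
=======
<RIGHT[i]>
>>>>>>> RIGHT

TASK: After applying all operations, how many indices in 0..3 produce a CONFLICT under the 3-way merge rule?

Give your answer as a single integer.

Answer: 0

Derivation:
Final LEFT:  [echo, charlie, charlie, hotel]
Final RIGHT: [delta, alpha, charlie, india]
i=0: L=echo, R=delta=BASE -> take LEFT -> echo
i=1: L=charlie=BASE, R=alpha -> take RIGHT -> alpha
i=2: L=charlie R=charlie -> agree -> charlie
i=3: L=hotel=BASE, R=india -> take RIGHT -> india
Conflict count: 0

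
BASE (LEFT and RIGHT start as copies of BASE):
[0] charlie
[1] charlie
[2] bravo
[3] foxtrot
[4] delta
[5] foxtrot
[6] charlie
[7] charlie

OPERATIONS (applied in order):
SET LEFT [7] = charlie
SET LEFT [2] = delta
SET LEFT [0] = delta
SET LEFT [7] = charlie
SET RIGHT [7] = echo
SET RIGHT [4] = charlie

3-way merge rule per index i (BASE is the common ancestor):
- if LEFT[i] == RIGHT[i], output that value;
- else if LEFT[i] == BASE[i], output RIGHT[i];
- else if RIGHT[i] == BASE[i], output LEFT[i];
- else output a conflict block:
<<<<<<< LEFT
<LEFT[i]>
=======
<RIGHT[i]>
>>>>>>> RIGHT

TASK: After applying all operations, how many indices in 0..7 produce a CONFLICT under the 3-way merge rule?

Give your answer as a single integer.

Answer: 0

Derivation:
Final LEFT:  [delta, charlie, delta, foxtrot, delta, foxtrot, charlie, charlie]
Final RIGHT: [charlie, charlie, bravo, foxtrot, charlie, foxtrot, charlie, echo]
i=0: L=delta, R=charlie=BASE -> take LEFT -> delta
i=1: L=charlie R=charlie -> agree -> charlie
i=2: L=delta, R=bravo=BASE -> take LEFT -> delta
i=3: L=foxtrot R=foxtrot -> agree -> foxtrot
i=4: L=delta=BASE, R=charlie -> take RIGHT -> charlie
i=5: L=foxtrot R=foxtrot -> agree -> foxtrot
i=6: L=charlie R=charlie -> agree -> charlie
i=7: L=charlie=BASE, R=echo -> take RIGHT -> echo
Conflict count: 0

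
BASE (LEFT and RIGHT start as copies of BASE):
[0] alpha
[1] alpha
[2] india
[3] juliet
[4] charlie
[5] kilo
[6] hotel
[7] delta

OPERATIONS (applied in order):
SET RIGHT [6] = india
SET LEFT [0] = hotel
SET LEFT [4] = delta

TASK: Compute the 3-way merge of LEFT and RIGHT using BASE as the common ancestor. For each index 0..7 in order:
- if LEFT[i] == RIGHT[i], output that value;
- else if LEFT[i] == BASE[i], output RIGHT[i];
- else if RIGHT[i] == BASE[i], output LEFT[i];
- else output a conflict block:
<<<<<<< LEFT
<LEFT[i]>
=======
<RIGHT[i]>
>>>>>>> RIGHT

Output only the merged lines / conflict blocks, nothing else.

Answer: hotel
alpha
india
juliet
delta
kilo
india
delta

Derivation:
Final LEFT:  [hotel, alpha, india, juliet, delta, kilo, hotel, delta]
Final RIGHT: [alpha, alpha, india, juliet, charlie, kilo, india, delta]
i=0: L=hotel, R=alpha=BASE -> take LEFT -> hotel
i=1: L=alpha R=alpha -> agree -> alpha
i=2: L=india R=india -> agree -> india
i=3: L=juliet R=juliet -> agree -> juliet
i=4: L=delta, R=charlie=BASE -> take LEFT -> delta
i=5: L=kilo R=kilo -> agree -> kilo
i=6: L=hotel=BASE, R=india -> take RIGHT -> india
i=7: L=delta R=delta -> agree -> delta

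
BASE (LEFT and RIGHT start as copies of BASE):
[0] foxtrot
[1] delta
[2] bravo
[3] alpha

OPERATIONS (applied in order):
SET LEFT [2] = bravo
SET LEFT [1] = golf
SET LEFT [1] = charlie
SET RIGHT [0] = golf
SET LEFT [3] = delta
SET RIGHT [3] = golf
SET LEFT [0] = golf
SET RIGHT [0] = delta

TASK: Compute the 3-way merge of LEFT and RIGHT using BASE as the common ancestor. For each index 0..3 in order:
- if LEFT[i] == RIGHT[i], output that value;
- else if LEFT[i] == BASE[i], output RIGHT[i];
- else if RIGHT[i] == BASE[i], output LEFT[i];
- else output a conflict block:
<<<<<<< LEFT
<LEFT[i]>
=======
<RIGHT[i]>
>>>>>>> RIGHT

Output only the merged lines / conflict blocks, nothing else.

Answer: <<<<<<< LEFT
golf
=======
delta
>>>>>>> RIGHT
charlie
bravo
<<<<<<< LEFT
delta
=======
golf
>>>>>>> RIGHT

Derivation:
Final LEFT:  [golf, charlie, bravo, delta]
Final RIGHT: [delta, delta, bravo, golf]
i=0: BASE=foxtrot L=golf R=delta all differ -> CONFLICT
i=1: L=charlie, R=delta=BASE -> take LEFT -> charlie
i=2: L=bravo R=bravo -> agree -> bravo
i=3: BASE=alpha L=delta R=golf all differ -> CONFLICT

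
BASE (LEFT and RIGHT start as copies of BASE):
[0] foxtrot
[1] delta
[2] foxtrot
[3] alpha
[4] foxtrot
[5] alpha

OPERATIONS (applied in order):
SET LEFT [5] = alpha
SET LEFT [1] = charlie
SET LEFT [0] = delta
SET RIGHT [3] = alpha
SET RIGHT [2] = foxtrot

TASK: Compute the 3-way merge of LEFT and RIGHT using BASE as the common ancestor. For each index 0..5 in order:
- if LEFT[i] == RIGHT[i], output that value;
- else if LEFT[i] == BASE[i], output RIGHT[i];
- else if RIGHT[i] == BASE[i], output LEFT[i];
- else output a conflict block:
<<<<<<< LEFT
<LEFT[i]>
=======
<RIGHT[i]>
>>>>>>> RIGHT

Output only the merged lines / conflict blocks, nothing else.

Final LEFT:  [delta, charlie, foxtrot, alpha, foxtrot, alpha]
Final RIGHT: [foxtrot, delta, foxtrot, alpha, foxtrot, alpha]
i=0: L=delta, R=foxtrot=BASE -> take LEFT -> delta
i=1: L=charlie, R=delta=BASE -> take LEFT -> charlie
i=2: L=foxtrot R=foxtrot -> agree -> foxtrot
i=3: L=alpha R=alpha -> agree -> alpha
i=4: L=foxtrot R=foxtrot -> agree -> foxtrot
i=5: L=alpha R=alpha -> agree -> alpha

Answer: delta
charlie
foxtrot
alpha
foxtrot
alpha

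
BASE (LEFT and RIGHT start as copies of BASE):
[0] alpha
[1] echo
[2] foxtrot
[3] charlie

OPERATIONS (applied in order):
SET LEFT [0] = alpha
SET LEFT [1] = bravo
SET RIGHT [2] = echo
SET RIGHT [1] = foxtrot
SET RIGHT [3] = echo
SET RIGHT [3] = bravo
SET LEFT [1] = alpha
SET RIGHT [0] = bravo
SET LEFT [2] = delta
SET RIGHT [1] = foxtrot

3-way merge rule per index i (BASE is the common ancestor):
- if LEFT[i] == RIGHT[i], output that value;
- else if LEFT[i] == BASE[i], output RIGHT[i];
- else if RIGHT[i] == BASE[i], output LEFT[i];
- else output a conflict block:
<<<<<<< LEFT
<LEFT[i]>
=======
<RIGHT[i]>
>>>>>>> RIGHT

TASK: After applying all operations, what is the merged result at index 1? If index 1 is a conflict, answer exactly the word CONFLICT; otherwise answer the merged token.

Final LEFT:  [alpha, alpha, delta, charlie]
Final RIGHT: [bravo, foxtrot, echo, bravo]
i=0: L=alpha=BASE, R=bravo -> take RIGHT -> bravo
i=1: BASE=echo L=alpha R=foxtrot all differ -> CONFLICT
i=2: BASE=foxtrot L=delta R=echo all differ -> CONFLICT
i=3: L=charlie=BASE, R=bravo -> take RIGHT -> bravo
Index 1 -> CONFLICT

Answer: CONFLICT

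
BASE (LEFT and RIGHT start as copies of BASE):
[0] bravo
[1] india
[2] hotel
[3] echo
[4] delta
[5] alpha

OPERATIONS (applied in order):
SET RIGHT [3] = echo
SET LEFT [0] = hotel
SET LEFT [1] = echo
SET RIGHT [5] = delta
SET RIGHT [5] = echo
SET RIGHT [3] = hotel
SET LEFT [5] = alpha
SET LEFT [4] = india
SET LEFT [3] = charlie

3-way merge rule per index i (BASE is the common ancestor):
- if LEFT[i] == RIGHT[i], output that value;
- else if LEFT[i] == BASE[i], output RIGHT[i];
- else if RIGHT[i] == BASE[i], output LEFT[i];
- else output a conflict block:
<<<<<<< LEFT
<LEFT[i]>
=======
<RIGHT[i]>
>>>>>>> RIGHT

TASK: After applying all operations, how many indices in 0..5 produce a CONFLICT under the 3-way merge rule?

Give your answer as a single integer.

Answer: 1

Derivation:
Final LEFT:  [hotel, echo, hotel, charlie, india, alpha]
Final RIGHT: [bravo, india, hotel, hotel, delta, echo]
i=0: L=hotel, R=bravo=BASE -> take LEFT -> hotel
i=1: L=echo, R=india=BASE -> take LEFT -> echo
i=2: L=hotel R=hotel -> agree -> hotel
i=3: BASE=echo L=charlie R=hotel all differ -> CONFLICT
i=4: L=india, R=delta=BASE -> take LEFT -> india
i=5: L=alpha=BASE, R=echo -> take RIGHT -> echo
Conflict count: 1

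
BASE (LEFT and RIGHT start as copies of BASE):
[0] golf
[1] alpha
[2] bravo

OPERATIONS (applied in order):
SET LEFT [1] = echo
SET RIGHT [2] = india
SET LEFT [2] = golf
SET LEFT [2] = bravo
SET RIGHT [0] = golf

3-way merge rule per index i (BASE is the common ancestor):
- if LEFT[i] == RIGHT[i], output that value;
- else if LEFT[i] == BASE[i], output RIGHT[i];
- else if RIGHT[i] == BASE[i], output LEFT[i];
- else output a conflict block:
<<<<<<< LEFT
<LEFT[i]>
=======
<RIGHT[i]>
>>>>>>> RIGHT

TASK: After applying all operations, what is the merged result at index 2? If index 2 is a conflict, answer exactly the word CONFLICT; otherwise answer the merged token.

Answer: india

Derivation:
Final LEFT:  [golf, echo, bravo]
Final RIGHT: [golf, alpha, india]
i=0: L=golf R=golf -> agree -> golf
i=1: L=echo, R=alpha=BASE -> take LEFT -> echo
i=2: L=bravo=BASE, R=india -> take RIGHT -> india
Index 2 -> india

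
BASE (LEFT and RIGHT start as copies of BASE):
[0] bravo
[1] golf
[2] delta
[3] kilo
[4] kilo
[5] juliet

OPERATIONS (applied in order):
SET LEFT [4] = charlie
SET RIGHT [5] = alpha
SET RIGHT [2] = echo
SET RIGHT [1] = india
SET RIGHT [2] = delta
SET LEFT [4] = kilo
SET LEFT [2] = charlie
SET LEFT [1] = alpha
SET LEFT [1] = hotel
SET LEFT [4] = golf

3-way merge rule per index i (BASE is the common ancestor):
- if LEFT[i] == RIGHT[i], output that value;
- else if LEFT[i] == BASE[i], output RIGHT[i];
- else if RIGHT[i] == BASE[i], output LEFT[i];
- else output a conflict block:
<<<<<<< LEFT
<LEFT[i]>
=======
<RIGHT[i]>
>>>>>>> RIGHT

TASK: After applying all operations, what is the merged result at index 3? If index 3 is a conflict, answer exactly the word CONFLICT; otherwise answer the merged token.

Final LEFT:  [bravo, hotel, charlie, kilo, golf, juliet]
Final RIGHT: [bravo, india, delta, kilo, kilo, alpha]
i=0: L=bravo R=bravo -> agree -> bravo
i=1: BASE=golf L=hotel R=india all differ -> CONFLICT
i=2: L=charlie, R=delta=BASE -> take LEFT -> charlie
i=3: L=kilo R=kilo -> agree -> kilo
i=4: L=golf, R=kilo=BASE -> take LEFT -> golf
i=5: L=juliet=BASE, R=alpha -> take RIGHT -> alpha
Index 3 -> kilo

Answer: kilo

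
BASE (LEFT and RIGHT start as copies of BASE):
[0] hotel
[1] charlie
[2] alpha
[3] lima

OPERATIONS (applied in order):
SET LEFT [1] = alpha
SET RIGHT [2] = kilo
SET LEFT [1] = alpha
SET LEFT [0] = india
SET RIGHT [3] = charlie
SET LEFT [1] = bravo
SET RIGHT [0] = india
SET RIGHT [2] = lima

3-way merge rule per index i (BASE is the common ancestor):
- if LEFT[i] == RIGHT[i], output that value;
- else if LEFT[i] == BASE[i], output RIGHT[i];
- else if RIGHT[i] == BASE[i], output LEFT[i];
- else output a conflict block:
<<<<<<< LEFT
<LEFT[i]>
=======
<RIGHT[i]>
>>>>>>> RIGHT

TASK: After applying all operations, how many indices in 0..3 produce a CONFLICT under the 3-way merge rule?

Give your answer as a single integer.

Answer: 0

Derivation:
Final LEFT:  [india, bravo, alpha, lima]
Final RIGHT: [india, charlie, lima, charlie]
i=0: L=india R=india -> agree -> india
i=1: L=bravo, R=charlie=BASE -> take LEFT -> bravo
i=2: L=alpha=BASE, R=lima -> take RIGHT -> lima
i=3: L=lima=BASE, R=charlie -> take RIGHT -> charlie
Conflict count: 0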